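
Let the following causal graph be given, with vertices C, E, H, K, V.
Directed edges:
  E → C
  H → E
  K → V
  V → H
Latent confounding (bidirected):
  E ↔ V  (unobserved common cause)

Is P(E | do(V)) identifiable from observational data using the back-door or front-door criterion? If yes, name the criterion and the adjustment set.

P(E|do(V)): frontdoor, adjust for {H}.

desc(V)\{V}={C,E,H}; candidates ⊆ {K}.
V↔E: latent back-door arc(s) into V.
size 0: {}; under {} V still reaches {C,E,K} ∋ E.
size 1: {K}; under {K} V still reaches {C,E} ∋ E.
V↔E cannot be blocked by any observed set — no back-door set.
{H}: (i) intercepts every directed V→E path; (ii) no back-door V→{H}; (iii) {V} blocks every back-door {H}→E. Front-door holds.
P(E|do(V)) = Σ_{H} P(H|V) Σ_{V'} P(E|H,V')P(V').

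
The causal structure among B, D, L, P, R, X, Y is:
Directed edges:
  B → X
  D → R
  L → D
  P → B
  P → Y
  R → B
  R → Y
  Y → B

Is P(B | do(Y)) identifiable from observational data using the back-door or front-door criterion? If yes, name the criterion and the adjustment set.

P(B|do(Y)): backdoor, adjust for {P, R}.

desc(Y)\{Y}={B,X}; candidates ⊆ {D,L,P,R}.
size 0: {}; under {} Y still reaches {B,D,L,P,R,X} ∋ B.
size 1: {D}, {L}, {P} …(+1); under {D} Y still reaches {B,P,R,X} ∋ B.
{P,R}: Y⊥B given {P,R} in G with Y→· removed — back-door holds.
P(B|do(Y)) = Σ_{P,R} P(B|Y,P,R)·P(P,R).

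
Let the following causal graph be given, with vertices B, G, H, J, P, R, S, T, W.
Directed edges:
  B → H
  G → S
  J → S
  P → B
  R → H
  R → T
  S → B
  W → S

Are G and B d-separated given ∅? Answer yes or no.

Bayes-Ball from G | ∅ reaches {B,H,S}.
B ∈ reach(G|∅) ⇒ G ⊥̸ B | ∅.

No — G and B are d-connected given ∅.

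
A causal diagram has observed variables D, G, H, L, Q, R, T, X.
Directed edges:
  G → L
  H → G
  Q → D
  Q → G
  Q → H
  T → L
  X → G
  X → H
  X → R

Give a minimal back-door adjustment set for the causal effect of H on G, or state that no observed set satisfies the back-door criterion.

H→G: minimal back-door set {Q, X}.

desc(H)\{H}={G,L}; candidates ⊆ {D,Q,R,T,X}.
size 0: {}; under {} H still reaches {D,G,L,Q,R,X} ∋ G.
size 1: {D}, {Q}, {R} …(+2); under {D} H still reaches {G,L,Q,R,X} ∋ G.
{Q,X}: H⊥G given {Q,X} in G with H→· removed — back-door holds.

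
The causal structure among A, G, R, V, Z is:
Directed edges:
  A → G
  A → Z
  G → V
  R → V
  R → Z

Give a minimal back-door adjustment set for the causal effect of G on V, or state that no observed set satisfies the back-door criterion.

desc(G)\{G}={V}; candidates ⊆ {A,R,Z}.
∅: G⊥V given ∅ in G with G→· removed — back-door holds.

G→V: minimal back-door set ∅.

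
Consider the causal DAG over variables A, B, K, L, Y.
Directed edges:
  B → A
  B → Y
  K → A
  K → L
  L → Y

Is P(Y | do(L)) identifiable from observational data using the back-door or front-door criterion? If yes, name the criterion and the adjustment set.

desc(L)\{L}={Y}; candidates ⊆ {A,B,K}.
∅: L⊥Y given ∅ in G with L→· removed — back-door holds.
P(Y|do(L)) = P(Y|L) — no adjustment needed.

P(Y|do(L)): backdoor, adjust for ∅.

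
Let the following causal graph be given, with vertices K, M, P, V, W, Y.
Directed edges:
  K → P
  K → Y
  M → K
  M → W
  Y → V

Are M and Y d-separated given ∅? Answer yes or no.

Bayes-Ball from M | ∅ reaches {K,P,V,W,Y}.
Y ∈ reach(M|∅) ⇒ M ⊥̸ Y | ∅.

No — M and Y are d-connected given ∅.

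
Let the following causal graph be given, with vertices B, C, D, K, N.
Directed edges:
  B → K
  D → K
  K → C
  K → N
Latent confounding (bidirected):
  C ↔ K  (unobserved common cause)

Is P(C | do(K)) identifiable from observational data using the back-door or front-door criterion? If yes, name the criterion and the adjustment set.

desc(K)\{K}={C,N}; candidates ⊆ {B,D}.
K↔C: latent back-door arc(s) into K.
size 0: {}; under {} K still reaches {B,C,D} ∋ C.
size 1: {B}, {D}; under {B} K still reaches {C,D} ∋ C.
size 2: {B,D}; under {B,D} K still reaches {C} ∋ C.
K↔C cannot be blocked by any observed set — no back-door set.
No mediator lies on a directed K→…→C path.
Neither criterion identifies P(C|do(K)) in this graph.

P(C|do(K)): not identifiable (no BD/FD set).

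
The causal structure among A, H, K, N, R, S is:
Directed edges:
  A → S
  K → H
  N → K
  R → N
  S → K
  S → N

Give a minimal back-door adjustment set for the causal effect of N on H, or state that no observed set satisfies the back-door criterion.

N→H: minimal back-door set {S}.

desc(N)\{N}={H,K}; candidates ⊆ {A,R,S}.
size 0: {}; under {} N still reaches {A,H,K,R,S} ∋ H.
{S}: N⊥H given {S} in G with N→· removed — back-door holds.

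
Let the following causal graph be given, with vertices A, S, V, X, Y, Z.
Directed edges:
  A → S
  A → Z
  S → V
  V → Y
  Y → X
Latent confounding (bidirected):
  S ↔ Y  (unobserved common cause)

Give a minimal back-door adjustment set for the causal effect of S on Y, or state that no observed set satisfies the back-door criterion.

desc(S)\{S}={V,X,Y}; candidates ⊆ {A,Z}.
S↔Y: latent back-door arc(s) into S.
size 0: {}; under {} S still reaches {A,X,Y,Z} ∋ Y.
size 1: {A}, {Z}; under {A} S still reaches {X,Y} ∋ Y.
size 2: {A,Z}; under {A,Z} S still reaches {X,Y} ∋ Y.
S↔Y cannot be blocked by any observed set — no back-door set.

S→Y: no observed back-door set.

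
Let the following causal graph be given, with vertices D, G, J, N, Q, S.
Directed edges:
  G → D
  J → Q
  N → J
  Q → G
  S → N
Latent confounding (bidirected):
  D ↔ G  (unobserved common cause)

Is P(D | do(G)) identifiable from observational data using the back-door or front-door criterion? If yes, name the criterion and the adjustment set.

P(D|do(G)): not identifiable (no BD/FD set).

desc(G)\{G}={D}; candidates ⊆ {J,N,Q,S}.
G↔D: latent back-door arc(s) into G.
size 0: {}; under {} G still reaches {D,J,N,Q,S} ∋ D.
size 1: {J}, {N}, {Q} …(+1); under {J} G still reaches {D,Q} ∋ D.
size 2: {J,N}, {J,Q}, {J,S} …(+3); under {J,N} G still reaches {D,Q} ∋ D.
G↔D cannot be blocked by any observed set — no back-door set.
No mediator lies on a directed G→…→D path.
Neither criterion identifies P(D|do(G)) in this graph.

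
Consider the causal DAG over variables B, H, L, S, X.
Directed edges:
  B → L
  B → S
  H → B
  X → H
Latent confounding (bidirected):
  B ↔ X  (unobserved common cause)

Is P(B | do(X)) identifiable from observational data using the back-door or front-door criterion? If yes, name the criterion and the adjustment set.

P(B|do(X)): frontdoor, adjust for {H}.

desc(X)\{X}={B,H,L,S}; candidates ⊆ {—}.
X↔B: latent back-door arc(s) into X.
size 0: {}; under {} X still reaches {B,L,S} ∋ B.
X↔B cannot be blocked by any observed set — no back-door set.
{H}: (i) intercepts every directed X→B path; (ii) no back-door X→{H}; (iii) {X} blocks every back-door {H}→B. Front-door holds.
P(B|do(X)) = Σ_{H} P(H|X) Σ_{X'} P(B|H,X')P(X').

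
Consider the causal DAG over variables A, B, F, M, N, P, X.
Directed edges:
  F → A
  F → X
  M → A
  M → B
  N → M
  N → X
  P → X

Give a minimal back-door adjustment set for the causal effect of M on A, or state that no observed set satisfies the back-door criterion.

M→A: minimal back-door set ∅.

desc(M)\{M}={A,B}; candidates ⊆ {F,N,P,X}.
∅: M⊥A given ∅ in G with M→· removed — back-door holds.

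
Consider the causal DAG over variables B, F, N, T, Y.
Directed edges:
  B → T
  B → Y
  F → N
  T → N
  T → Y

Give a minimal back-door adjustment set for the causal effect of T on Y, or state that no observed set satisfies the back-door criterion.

T→Y: minimal back-door set {B}.

desc(T)\{T}={N,Y}; candidates ⊆ {B,F}.
size 0: {}; under {} T still reaches {B,Y} ∋ Y.
{B}: T⊥Y given {B} in G with T→· removed — back-door holds.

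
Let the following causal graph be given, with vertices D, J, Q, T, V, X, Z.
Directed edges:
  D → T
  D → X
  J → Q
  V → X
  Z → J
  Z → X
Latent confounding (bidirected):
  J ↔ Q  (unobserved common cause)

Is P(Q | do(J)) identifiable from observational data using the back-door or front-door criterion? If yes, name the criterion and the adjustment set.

desc(J)\{J}={Q}; candidates ⊆ {D,T,V,X,Z}.
J↔Q: latent back-door arc(s) into J.
size 0: {}; under {} J still reaches {Q,X,Z} ∋ Q.
size 1: {D}, {T}, {V} …(+2); under {D} J still reaches {Q,X,Z} ∋ Q.
size 2: {D,T}, {D,V}, {D,X} …(+7); under {D,T} J still reaches {Q,X,Z} ∋ Q.
J↔Q cannot be blocked by any observed set — no back-door set.
No mediator lies on a directed J→…→Q path.
Neither criterion identifies P(Q|do(J)) in this graph.

P(Q|do(J)): not identifiable (no BD/FD set).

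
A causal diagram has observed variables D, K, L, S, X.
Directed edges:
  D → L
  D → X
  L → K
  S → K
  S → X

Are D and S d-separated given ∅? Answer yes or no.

Yes — D ⊥ S | ∅.

Bayes-Ball from D | ∅ reaches {K,L,X}.
S ∉ reach(D|∅) ⇒ D ⊥ S | ∅.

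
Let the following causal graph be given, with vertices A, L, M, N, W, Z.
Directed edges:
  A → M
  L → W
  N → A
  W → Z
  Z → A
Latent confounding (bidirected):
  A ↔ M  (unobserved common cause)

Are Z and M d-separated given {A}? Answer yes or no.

No — Z and M are d-connected given {A}.

Bayes-Ball from Z | {A} reaches {L,M,N,W}.
M ∈ reach(Z|{A}) ⇒ Z ⊥̸ M | {A}.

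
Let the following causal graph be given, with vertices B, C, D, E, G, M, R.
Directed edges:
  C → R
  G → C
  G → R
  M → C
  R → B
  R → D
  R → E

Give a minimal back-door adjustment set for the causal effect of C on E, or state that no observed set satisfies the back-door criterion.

desc(C)\{C}={B,D,E,R}; candidates ⊆ {G,M}.
size 0: {}; under {} C still reaches {B,D,E,G,M,R} ∋ E.
{G}: C⊥E given {G} in G with C→· removed — back-door holds.

C→E: minimal back-door set {G}.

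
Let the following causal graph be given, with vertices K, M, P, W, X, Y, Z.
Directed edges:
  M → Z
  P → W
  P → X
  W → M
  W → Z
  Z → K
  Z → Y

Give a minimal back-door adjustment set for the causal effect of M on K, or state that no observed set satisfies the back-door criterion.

M→K: minimal back-door set {W}.

desc(M)\{M}={K,Y,Z}; candidates ⊆ {P,W,X}.
size 0: {}; under {} M still reaches {K,P,W,X,Y,Z} ∋ K.
{W}: M⊥K given {W} in G with M→· removed — back-door holds.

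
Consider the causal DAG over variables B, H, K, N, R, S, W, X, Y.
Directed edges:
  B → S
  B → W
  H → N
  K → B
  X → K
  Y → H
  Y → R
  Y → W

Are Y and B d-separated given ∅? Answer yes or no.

Yes — Y ⊥ B | ∅.

Bayes-Ball from Y | ∅ reaches {H,N,R,W}.
B ∉ reach(Y|∅) ⇒ Y ⊥ B | ∅.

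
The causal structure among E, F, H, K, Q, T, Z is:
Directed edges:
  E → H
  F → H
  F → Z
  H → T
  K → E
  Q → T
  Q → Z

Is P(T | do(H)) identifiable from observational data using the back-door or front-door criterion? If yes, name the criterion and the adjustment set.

P(T|do(H)): backdoor, adjust for ∅.

desc(H)\{H}={T}; candidates ⊆ {E,F,K,Q,Z}.
∅: H⊥T given ∅ in G with H→· removed — back-door holds.
P(T|do(H)) = P(T|H) — no adjustment needed.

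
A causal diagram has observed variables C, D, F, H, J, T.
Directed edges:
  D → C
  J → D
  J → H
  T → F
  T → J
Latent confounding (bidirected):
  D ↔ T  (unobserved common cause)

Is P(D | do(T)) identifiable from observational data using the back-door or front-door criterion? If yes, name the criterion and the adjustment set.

P(D|do(T)): frontdoor, adjust for {J}.

desc(T)\{T}={C,D,F,H,J}; candidates ⊆ {—}.
T↔D: latent back-door arc(s) into T.
size 0: {}; under {} T still reaches {C,D} ∋ D.
T↔D cannot be blocked by any observed set — no back-door set.
{J}: (i) intercepts every directed T→D path; (ii) no back-door T→{J}; (iii) {T} blocks every back-door {J}→D. Front-door holds.
P(D|do(T)) = Σ_{J} P(J|T) Σ_{T'} P(D|J,T')P(T').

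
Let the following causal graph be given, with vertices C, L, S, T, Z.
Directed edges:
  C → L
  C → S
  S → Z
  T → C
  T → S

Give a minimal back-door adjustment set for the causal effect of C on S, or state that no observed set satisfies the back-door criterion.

desc(C)\{C}={L,S,Z}; candidates ⊆ {T}.
size 0: {}; under {} C still reaches {S,T,Z} ∋ S.
{T}: C⊥S given {T} in G with C→· removed — back-door holds.

C→S: minimal back-door set {T}.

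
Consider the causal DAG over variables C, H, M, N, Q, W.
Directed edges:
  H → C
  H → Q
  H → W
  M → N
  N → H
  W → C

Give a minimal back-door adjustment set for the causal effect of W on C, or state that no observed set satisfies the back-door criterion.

desc(W)\{W}={C}; candidates ⊆ {H,M,N,Q}.
size 0: {}; under {} W still reaches {C,H,M,N,Q} ∋ C.
{H}: W⊥C given {H} in G with W→· removed — back-door holds.

W→C: minimal back-door set {H}.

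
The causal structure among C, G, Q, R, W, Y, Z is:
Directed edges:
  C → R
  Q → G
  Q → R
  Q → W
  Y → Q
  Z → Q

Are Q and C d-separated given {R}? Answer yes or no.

No — Q and C are d-connected given {R}.

Bayes-Ball from Q | {R} reaches {C,G,W,Y,Z}.
C ∈ reach(Q|{R}) ⇒ Q ⊥̸ C | {R}.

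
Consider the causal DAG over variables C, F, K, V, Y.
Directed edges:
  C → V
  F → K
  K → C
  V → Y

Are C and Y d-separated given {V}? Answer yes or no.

Yes — C ⊥ Y | {V}.

Bayes-Ball from C | {V} reaches {F,K}.
Y ∉ reach(C|{V}) ⇒ C ⊥ Y | {V}.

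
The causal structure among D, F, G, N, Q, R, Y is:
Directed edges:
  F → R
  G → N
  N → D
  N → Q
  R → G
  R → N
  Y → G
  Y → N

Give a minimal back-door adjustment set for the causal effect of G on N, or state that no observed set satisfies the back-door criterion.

G→N: minimal back-door set {R, Y}.

desc(G)\{G}={D,N,Q}; candidates ⊆ {F,R,Y}.
size 0: {}; under {} G still reaches {D,F,N,Q,R,Y} ∋ N.
size 1: {F}, {R}, {Y}; under {F} G still reaches {D,N,Q,R,Y} ∋ N.
{R,Y}: G⊥N given {R,Y} in G with G→· removed — back-door holds.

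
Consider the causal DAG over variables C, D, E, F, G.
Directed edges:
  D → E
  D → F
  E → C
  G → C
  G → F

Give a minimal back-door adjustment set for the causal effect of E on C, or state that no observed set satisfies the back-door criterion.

desc(E)\{E}={C}; candidates ⊆ {D,F,G}.
∅: E⊥C given ∅ in G with E→· removed — back-door holds.

E→C: minimal back-door set ∅.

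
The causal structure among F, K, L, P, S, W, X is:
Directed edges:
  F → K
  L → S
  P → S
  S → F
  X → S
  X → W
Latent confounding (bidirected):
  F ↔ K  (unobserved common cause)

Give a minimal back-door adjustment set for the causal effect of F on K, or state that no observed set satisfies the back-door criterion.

F→K: no observed back-door set.

desc(F)\{F}={K}; candidates ⊆ {L,P,S,W,X}.
F↔K: latent back-door arc(s) into F.
size 0: {}; under {} F still reaches {K,L,P,S,W,X} ∋ K.
size 1: {L}, {P}, {S} …(+2); under {L} F still reaches {K,P,S,W,X} ∋ K.
size 2: {L,P}, {L,S}, {L,W} …(+7); under {L,P} F still reaches {K,S,W,X} ∋ K.
F↔K cannot be blocked by any observed set — no back-door set.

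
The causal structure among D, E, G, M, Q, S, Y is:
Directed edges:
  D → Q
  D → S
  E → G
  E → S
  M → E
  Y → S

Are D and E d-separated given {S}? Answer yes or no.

Bayes-Ball from D | {S} reaches {E,G,M,Q,Y}.
E ∈ reach(D|{S}) ⇒ D ⊥̸ E | {S}.

No — D and E are d-connected given {S}.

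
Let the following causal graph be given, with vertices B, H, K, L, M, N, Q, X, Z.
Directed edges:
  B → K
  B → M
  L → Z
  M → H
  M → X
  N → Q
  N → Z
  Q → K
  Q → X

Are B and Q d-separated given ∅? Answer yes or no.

Yes — B ⊥ Q | ∅.

Bayes-Ball from B | ∅ reaches {H,K,M,X}.
Q ∉ reach(B|∅) ⇒ B ⊥ Q | ∅.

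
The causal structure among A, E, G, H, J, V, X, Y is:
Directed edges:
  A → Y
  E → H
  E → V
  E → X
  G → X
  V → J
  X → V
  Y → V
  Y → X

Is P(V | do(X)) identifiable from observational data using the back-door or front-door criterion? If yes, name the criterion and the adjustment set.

P(V|do(X)): backdoor, adjust for {E, Y}.

desc(X)\{X}={J,V}; candidates ⊆ {A,E,G,H,Y}.
size 0: {}; under {} X still reaches {A,E,G,H,J,V,Y} ∋ V.
size 1: {A}, {E}, {G} …(+2); under {A} X still reaches {E,G,H,J,V,Y} ∋ V.
{E,Y}: X⊥V given {E,Y} in G with X→· removed — back-door holds.
P(V|do(X)) = Σ_{E,Y} P(V|X,E,Y)·P(E,Y).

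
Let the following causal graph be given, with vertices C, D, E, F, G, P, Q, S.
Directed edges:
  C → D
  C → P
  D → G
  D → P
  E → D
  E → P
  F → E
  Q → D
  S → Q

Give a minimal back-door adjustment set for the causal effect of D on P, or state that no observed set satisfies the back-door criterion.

desc(D)\{D}={G,P}; candidates ⊆ {C,E,F,Q,S}.
size 0: {}; under {} D still reaches {C,E,F,P,Q,S} ∋ P.
size 1: {C}, {E}, {F} …(+2); under {C} D still reaches {E,F,P,Q,S} ∋ P.
{C,E}: D⊥P given {C,E} in G with D→· removed — back-door holds.

D→P: minimal back-door set {C, E}.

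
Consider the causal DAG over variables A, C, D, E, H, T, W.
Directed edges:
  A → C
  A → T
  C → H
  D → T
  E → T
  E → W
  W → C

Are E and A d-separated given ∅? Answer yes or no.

Yes — E ⊥ A | ∅.

Bayes-Ball from E | ∅ reaches {C,H,T,W}.
A ∉ reach(E|∅) ⇒ E ⊥ A | ∅.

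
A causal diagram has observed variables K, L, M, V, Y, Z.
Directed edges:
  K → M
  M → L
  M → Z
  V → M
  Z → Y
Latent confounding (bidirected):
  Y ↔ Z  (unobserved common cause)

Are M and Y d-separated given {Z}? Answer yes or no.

Bayes-Ball from M | {Z} reaches {K,L,V,Y}.
Y ∈ reach(M|{Z}) ⇒ M ⊥̸ Y | {Z}.

No — M and Y are d-connected given {Z}.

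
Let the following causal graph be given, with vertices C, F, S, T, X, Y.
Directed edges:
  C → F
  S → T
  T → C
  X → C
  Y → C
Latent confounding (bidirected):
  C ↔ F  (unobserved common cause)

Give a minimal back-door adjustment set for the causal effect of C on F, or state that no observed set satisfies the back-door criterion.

desc(C)\{C}={F}; candidates ⊆ {S,T,X,Y}.
C↔F: latent back-door arc(s) into C.
size 0: {}; under {} C still reaches {F,S,T,X,Y} ∋ F.
size 1: {S}, {T}, {X} …(+1); under {S} C still reaches {F,T,X,Y} ∋ F.
size 2: {S,T}, {S,X}, {S,Y} …(+3); under {S,T} C still reaches {F,X,Y} ∋ F.
C↔F cannot be blocked by any observed set — no back-door set.

C→F: no observed back-door set.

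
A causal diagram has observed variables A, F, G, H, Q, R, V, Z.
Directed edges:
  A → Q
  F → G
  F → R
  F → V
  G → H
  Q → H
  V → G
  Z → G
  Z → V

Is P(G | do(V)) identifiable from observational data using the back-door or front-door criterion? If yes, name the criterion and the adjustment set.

desc(V)\{V}={G,H}; candidates ⊆ {A,F,Q,R,Z}.
size 0: {}; under {} V still reaches {F,G,H,R,Z} ∋ G.
size 1: {A}, {F}, {Q} …(+2); under {A} V still reaches {F,G,H,R,Z} ∋ G.
{F,Z}: V⊥G given {F,Z} in G with V→· removed — back-door holds.
P(G|do(V)) = Σ_{F,Z} P(G|V,F,Z)·P(F,Z).

P(G|do(V)): backdoor, adjust for {F, Z}.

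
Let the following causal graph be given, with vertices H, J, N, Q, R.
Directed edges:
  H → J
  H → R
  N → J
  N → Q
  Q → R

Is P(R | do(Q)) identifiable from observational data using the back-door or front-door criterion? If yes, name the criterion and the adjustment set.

desc(Q)\{Q}={R}; candidates ⊆ {H,J,N}.
∅: Q⊥R given ∅ in G with Q→· removed — back-door holds.
P(R|do(Q)) = P(R|Q) — no adjustment needed.

P(R|do(Q)): backdoor, adjust for ∅.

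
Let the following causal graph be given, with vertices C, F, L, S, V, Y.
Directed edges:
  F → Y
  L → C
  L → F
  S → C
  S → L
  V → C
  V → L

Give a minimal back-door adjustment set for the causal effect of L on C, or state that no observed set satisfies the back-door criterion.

desc(L)\{L}={C,F,Y}; candidates ⊆ {S,V}.
size 0: {}; under {} L still reaches {C,S,V} ∋ C.
size 1: {S}, {V}; under {S} L still reaches {C,V} ∋ C.
{S,V}: L⊥C given {S,V} in G with L→· removed — back-door holds.

L→C: minimal back-door set {S, V}.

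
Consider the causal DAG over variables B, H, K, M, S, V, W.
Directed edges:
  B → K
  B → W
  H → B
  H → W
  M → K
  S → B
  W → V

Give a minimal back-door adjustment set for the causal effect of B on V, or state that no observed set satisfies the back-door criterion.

B→V: minimal back-door set {H}.

desc(B)\{B}={K,V,W}; candidates ⊆ {H,M,S}.
size 0: {}; under {} B still reaches {H,S,V,W} ∋ V.
{H}: B⊥V given {H} in G with B→· removed — back-door holds.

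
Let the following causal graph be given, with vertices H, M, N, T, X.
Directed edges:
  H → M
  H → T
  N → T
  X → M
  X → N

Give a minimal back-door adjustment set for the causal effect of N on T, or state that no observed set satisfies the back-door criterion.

desc(N)\{N}={T}; candidates ⊆ {H,M,X}.
∅: N⊥T given ∅ in G with N→· removed — back-door holds.

N→T: minimal back-door set ∅.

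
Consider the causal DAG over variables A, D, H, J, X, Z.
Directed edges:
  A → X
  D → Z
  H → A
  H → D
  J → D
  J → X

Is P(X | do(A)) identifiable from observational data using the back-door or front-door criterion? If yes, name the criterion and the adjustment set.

desc(A)\{A}={X}; candidates ⊆ {D,H,J,Z}.
∅: A⊥X given ∅ in G with A→· removed — back-door holds.
P(X|do(A)) = P(X|A) — no adjustment needed.

P(X|do(A)): backdoor, adjust for ∅.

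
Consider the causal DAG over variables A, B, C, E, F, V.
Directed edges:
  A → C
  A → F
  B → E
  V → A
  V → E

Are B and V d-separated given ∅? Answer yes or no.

Bayes-Ball from B | ∅ reaches {E}.
V ∉ reach(B|∅) ⇒ B ⊥ V | ∅.

Yes — B ⊥ V | ∅.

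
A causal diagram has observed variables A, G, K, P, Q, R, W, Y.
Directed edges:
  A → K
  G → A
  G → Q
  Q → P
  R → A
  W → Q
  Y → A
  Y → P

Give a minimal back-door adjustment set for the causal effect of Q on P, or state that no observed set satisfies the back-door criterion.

Q→P: minimal back-door set ∅.

desc(Q)\{Q}={P}; candidates ⊆ {A,G,K,R,W,Y}.
∅: Q⊥P given ∅ in G with Q→· removed — back-door holds.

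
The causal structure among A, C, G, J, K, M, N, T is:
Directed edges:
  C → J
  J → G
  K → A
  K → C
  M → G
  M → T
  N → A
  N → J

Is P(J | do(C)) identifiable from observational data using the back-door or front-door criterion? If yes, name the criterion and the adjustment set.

P(J|do(C)): backdoor, adjust for ∅.

desc(C)\{C}={G,J}; candidates ⊆ {A,K,M,N,T}.
∅: C⊥J given ∅ in G with C→· removed — back-door holds.
P(J|do(C)) = P(J|C) — no adjustment needed.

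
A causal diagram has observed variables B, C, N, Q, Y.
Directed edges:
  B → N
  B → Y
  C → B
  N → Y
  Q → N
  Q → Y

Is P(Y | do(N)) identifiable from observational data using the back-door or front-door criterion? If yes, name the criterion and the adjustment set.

P(Y|do(N)): backdoor, adjust for {B, Q}.

desc(N)\{N}={Y}; candidates ⊆ {B,C,Q}.
size 0: {}; under {} N still reaches {B,C,Q,Y} ∋ Y.
size 1: {B}, {C}, {Q}; under {B} N still reaches {Q,Y} ∋ Y.
{B,Q}: N⊥Y given {B,Q} in G with N→· removed — back-door holds.
P(Y|do(N)) = Σ_{B,Q} P(Y|N,B,Q)·P(B,Q).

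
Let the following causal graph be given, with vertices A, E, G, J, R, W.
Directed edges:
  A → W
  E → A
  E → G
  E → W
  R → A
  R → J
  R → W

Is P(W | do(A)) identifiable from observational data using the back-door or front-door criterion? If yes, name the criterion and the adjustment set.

desc(A)\{A}={W}; candidates ⊆ {E,G,J,R}.
size 0: {}; under {} A still reaches {E,G,J,R,W} ∋ W.
size 1: {E}, {G}, {J} …(+1); under {E} A still reaches {J,R,W} ∋ W.
{E,R}: A⊥W given {E,R} in G with A→· removed — back-door holds.
P(W|do(A)) = Σ_{E,R} P(W|A,E,R)·P(E,R).

P(W|do(A)): backdoor, adjust for {E, R}.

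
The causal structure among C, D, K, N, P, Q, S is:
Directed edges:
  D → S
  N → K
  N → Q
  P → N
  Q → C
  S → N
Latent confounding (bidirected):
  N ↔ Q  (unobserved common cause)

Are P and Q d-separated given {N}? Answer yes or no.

No — P and Q are d-connected given {N}.

Bayes-Ball from P | {N} reaches {C,D,Q,S}.
Q ∈ reach(P|{N}) ⇒ P ⊥̸ Q | {N}.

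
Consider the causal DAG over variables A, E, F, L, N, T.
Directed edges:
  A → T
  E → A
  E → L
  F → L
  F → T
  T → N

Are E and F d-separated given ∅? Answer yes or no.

Bayes-Ball from E | ∅ reaches {A,L,N,T}.
F ∉ reach(E|∅) ⇒ E ⊥ F | ∅.

Yes — E ⊥ F | ∅.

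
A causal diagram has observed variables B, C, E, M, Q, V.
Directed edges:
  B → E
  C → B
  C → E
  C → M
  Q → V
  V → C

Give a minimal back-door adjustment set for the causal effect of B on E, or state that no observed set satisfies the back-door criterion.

B→E: minimal back-door set {C}.

desc(B)\{B}={E}; candidates ⊆ {C,M,Q,V}.
size 0: {}; under {} B still reaches {C,E,M,Q,V} ∋ E.
{C}: B⊥E given {C} in G with B→· removed — back-door holds.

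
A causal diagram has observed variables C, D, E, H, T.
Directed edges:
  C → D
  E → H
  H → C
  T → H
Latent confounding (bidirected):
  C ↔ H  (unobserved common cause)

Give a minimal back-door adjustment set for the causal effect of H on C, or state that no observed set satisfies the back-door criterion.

desc(H)\{H}={C,D}; candidates ⊆ {E,T}.
H↔C: latent back-door arc(s) into H.
size 0: {}; under {} H still reaches {C,D,E,T} ∋ C.
size 1: {E}, {T}; under {E} H still reaches {C,D,T} ∋ C.
size 2: {E,T}; under {E,T} H still reaches {C,D} ∋ C.
H↔C cannot be blocked by any observed set — no back-door set.

H→C: no observed back-door set.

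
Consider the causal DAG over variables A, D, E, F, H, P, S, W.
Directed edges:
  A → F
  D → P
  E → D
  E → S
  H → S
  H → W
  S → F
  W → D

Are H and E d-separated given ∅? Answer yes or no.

Bayes-Ball from H | ∅ reaches {D,F,P,S,W}.
E ∉ reach(H|∅) ⇒ H ⊥ E | ∅.

Yes — H ⊥ E | ∅.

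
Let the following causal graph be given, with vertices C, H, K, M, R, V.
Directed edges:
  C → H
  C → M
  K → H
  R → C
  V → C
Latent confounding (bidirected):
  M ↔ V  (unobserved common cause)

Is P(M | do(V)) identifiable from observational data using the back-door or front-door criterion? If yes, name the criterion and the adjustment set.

desc(V)\{V}={C,H,M}; candidates ⊆ {K,R}.
V↔M: latent back-door arc(s) into V.
size 0: {}; under {} V still reaches {M} ∋ M.
size 1: {K}, {R}; under {K} V still reaches {M} ∋ M.
size 2: {K,R}; under {K,R} V still reaches {M} ∋ M.
V↔M cannot be blocked by any observed set — no back-door set.
{C}: (i) intercepts every directed V→M path; (ii) no back-door V→{C}; (iii) {V} blocks every back-door {C}→M. Front-door holds.
P(M|do(V)) = Σ_{C} P(C|V) Σ_{V'} P(M|C,V')P(V').

P(M|do(V)): frontdoor, adjust for {C}.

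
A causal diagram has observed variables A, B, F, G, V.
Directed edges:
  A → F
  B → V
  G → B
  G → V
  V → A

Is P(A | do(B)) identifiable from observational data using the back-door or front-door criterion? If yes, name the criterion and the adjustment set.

desc(B)\{B}={A,F,V}; candidates ⊆ {G}.
size 0: {}; under {} B still reaches {A,F,G,V} ∋ A.
{G}: B⊥A given {G} in G with B→· removed — back-door holds.
P(A|do(B)) = Σ_{G} P(A|B,G)·P(G).

P(A|do(B)): backdoor, adjust for {G}.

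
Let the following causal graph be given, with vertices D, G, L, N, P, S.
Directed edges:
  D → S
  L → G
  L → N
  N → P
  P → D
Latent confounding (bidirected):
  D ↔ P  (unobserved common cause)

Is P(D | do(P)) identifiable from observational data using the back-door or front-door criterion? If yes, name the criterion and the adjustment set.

desc(P)\{P}={D,S}; candidates ⊆ {G,L,N}.
P↔D: latent back-door arc(s) into P.
size 0: {}; under {} P still reaches {D,G,L,N,S} ∋ D.
size 1: {G}, {L}, {N}; under {G} P still reaches {D,L,N,S} ∋ D.
size 2: {G,L}, {G,N}, {L,N}; under {G,L} P still reaches {D,N,S} ∋ D.
P↔D cannot be blocked by any observed set — no back-door set.
No mediator lies on a directed P→…→D path.
Neither criterion identifies P(D|do(P)) in this graph.

P(D|do(P)): not identifiable (no BD/FD set).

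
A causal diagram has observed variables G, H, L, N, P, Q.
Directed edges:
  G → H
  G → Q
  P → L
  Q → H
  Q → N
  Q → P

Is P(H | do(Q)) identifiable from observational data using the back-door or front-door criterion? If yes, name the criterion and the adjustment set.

P(H|do(Q)): backdoor, adjust for {G}.

desc(Q)\{Q}={H,L,N,P}; candidates ⊆ {G}.
size 0: {}; under {} Q still reaches {G,H} ∋ H.
{G}: Q⊥H given {G} in G with Q→· removed — back-door holds.
P(H|do(Q)) = Σ_{G} P(H|Q,G)·P(G).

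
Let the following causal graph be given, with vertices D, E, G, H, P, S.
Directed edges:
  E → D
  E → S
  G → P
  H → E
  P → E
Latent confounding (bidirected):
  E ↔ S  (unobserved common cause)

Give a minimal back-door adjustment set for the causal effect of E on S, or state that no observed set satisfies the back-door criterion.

desc(E)\{E}={D,S}; candidates ⊆ {G,H,P}.
E↔S: latent back-door arc(s) into E.
size 0: {}; under {} E still reaches {G,H,P,S} ∋ S.
size 1: {G}, {H}, {P}; under {G} E still reaches {H,P,S} ∋ S.
size 2: {G,H}, {G,P}, {H,P}; under {G,H} E still reaches {P,S} ∋ S.
E↔S cannot be blocked by any observed set — no back-door set.

E→S: no observed back-door set.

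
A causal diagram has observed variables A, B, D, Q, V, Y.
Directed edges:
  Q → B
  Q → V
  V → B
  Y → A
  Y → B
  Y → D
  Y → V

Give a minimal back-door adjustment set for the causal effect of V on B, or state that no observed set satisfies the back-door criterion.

desc(V)\{V}={B}; candidates ⊆ {A,D,Q,Y}.
size 0: {}; under {} V still reaches {A,B,D,Q,Y} ∋ B.
size 1: {A}, {D}, {Q} …(+1); under {A} V still reaches {B,D,Q,Y} ∋ B.
{Q,Y}: V⊥B given {Q,Y} in G with V→· removed — back-door holds.

V→B: minimal back-door set {Q, Y}.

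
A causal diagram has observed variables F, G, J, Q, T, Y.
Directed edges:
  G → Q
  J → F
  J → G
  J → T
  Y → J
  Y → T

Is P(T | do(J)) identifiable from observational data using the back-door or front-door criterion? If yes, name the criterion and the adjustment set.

P(T|do(J)): backdoor, adjust for {Y}.

desc(J)\{J}={F,G,Q,T}; candidates ⊆ {Y}.
size 0: {}; under {} J still reaches {T,Y} ∋ T.
{Y}: J⊥T given {Y} in G with J→· removed — back-door holds.
P(T|do(J)) = Σ_{Y} P(T|J,Y)·P(Y).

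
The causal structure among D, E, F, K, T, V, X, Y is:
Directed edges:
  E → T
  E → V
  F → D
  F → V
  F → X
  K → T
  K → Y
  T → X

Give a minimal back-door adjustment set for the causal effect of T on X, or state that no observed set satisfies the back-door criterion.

desc(T)\{T}={X}; candidates ⊆ {D,E,F,K,V,Y}.
∅: T⊥X given ∅ in G with T→· removed — back-door holds.

T→X: minimal back-door set ∅.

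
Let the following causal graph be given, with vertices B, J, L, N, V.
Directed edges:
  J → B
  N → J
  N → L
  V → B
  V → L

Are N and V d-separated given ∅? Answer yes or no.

Yes — N ⊥ V | ∅.

Bayes-Ball from N | ∅ reaches {B,J,L}.
V ∉ reach(N|∅) ⇒ N ⊥ V | ∅.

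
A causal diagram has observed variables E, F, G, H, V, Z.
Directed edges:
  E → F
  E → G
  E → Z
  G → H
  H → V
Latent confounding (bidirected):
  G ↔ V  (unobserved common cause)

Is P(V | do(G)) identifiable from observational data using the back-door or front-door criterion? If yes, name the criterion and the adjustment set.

desc(G)\{G}={H,V}; candidates ⊆ {E,F,Z}.
G↔V: latent back-door arc(s) into G.
size 0: {}; under {} G still reaches {E,F,V,Z} ∋ V.
size 1: {E}, {F}, {Z}; under {E} G still reaches {V} ∋ V.
size 2: {E,F}, {E,Z}, {F,Z}; under {E,F} G still reaches {V} ∋ V.
G↔V cannot be blocked by any observed set — no back-door set.
{H}: (i) intercepts every directed G→V path; (ii) no back-door G→{H}; (iii) {G} blocks every back-door {H}→V. Front-door holds.
P(V|do(G)) = Σ_{H} P(H|G) Σ_{G'} P(V|H,G')P(G').

P(V|do(G)): frontdoor, adjust for {H}.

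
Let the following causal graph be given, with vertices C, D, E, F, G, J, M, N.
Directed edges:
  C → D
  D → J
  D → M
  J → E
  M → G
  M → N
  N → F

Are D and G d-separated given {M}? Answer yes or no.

Bayes-Ball from D | {M} reaches {C,E,J}.
G ∉ reach(D|{M}) ⇒ D ⊥ G | {M}.

Yes — D ⊥ G | {M}.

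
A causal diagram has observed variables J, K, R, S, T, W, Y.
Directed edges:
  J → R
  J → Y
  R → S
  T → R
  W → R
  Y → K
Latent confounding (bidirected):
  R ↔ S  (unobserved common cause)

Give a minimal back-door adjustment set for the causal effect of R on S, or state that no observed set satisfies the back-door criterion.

desc(R)\{R}={S}; candidates ⊆ {J,K,T,W,Y}.
R↔S: latent back-door arc(s) into R.
size 0: {}; under {} R still reaches {J,K,S,T,W,Y} ∋ S.
size 1: {J}, {K}, {T} …(+2); under {J} R still reaches {S,T,W} ∋ S.
size 2: {J,K}, {J,T}, {J,W} …(+7); under {J,K} R still reaches {S,T,W} ∋ S.
R↔S cannot be blocked by any observed set — no back-door set.

R→S: no observed back-door set.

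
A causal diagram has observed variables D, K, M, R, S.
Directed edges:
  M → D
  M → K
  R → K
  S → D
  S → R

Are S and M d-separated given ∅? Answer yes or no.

Bayes-Ball from S | ∅ reaches {D,K,R}.
M ∉ reach(S|∅) ⇒ S ⊥ M | ∅.

Yes — S ⊥ M | ∅.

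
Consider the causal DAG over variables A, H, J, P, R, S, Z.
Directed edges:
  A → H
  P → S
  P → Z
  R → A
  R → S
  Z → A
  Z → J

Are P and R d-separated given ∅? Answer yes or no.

Yes — P ⊥ R | ∅.

Bayes-Ball from P | ∅ reaches {A,H,J,S,Z}.
R ∉ reach(P|∅) ⇒ P ⊥ R | ∅.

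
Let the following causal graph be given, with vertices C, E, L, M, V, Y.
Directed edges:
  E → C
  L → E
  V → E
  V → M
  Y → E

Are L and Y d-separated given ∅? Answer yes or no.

Bayes-Ball from L | ∅ reaches {C,E}.
Y ∉ reach(L|∅) ⇒ L ⊥ Y | ∅.

Yes — L ⊥ Y | ∅.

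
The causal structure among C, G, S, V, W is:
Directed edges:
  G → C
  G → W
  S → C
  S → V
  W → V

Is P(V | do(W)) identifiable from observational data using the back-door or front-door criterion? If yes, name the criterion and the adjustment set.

P(V|do(W)): backdoor, adjust for ∅.

desc(W)\{W}={V}; candidates ⊆ {C,G,S}.
∅: W⊥V given ∅ in G with W→· removed — back-door holds.
P(V|do(W)) = P(V|W) — no adjustment needed.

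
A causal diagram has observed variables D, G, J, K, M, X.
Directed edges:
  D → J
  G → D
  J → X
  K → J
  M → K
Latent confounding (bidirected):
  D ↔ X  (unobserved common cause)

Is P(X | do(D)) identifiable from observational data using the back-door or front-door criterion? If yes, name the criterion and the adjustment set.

P(X|do(D)): frontdoor, adjust for {J}.

desc(D)\{D}={J,X}; candidates ⊆ {G,K,M}.
D↔X: latent back-door arc(s) into D.
size 0: {}; under {} D still reaches {G,X} ∋ X.
size 1: {G}, {K}, {M}; under {G} D still reaches {X} ∋ X.
size 2: {G,K}, {G,M}, {K,M}; under {G,K} D still reaches {X} ∋ X.
D↔X cannot be blocked by any observed set — no back-door set.
{J}: (i) intercepts every directed D→X path; (ii) no back-door D→{J}; (iii) {D} blocks every back-door {J}→X. Front-door holds.
P(X|do(D)) = Σ_{J} P(J|D) Σ_{D'} P(X|J,D')P(D').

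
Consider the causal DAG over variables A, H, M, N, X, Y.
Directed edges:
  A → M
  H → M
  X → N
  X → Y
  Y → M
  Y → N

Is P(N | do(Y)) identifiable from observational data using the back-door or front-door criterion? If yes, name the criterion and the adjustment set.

P(N|do(Y)): backdoor, adjust for {X}.

desc(Y)\{Y}={M,N}; candidates ⊆ {A,H,X}.
size 0: {}; under {} Y still reaches {N,X} ∋ N.
{X}: Y⊥N given {X} in G with Y→· removed — back-door holds.
P(N|do(Y)) = Σ_{X} P(N|Y,X)·P(X).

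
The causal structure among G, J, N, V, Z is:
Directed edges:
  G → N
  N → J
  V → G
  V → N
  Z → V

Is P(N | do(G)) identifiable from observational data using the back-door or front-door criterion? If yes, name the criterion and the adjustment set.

desc(G)\{G}={J,N}; candidates ⊆ {V,Z}.
size 0: {}; under {} G still reaches {J,N,V,Z} ∋ N.
{V}: G⊥N given {V} in G with G→· removed — back-door holds.
P(N|do(G)) = Σ_{V} P(N|G,V)·P(V).

P(N|do(G)): backdoor, adjust for {V}.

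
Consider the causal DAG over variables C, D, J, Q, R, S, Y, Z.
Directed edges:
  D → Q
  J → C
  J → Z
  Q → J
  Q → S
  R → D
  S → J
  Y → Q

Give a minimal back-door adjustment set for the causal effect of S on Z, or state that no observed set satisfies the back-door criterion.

S→Z: minimal back-door set {Q}.

desc(S)\{S}={C,J,Z}; candidates ⊆ {D,Q,R,Y}.
size 0: {}; under {} S still reaches {C,D,J,Q,R,Y,Z} ∋ Z.
{Q}: S⊥Z given {Q} in G with S→· removed — back-door holds.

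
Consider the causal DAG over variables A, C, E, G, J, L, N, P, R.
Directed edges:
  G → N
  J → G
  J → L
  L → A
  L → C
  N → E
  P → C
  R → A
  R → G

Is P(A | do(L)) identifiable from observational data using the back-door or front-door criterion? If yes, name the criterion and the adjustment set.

P(A|do(L)): backdoor, adjust for ∅.

desc(L)\{L}={A,C}; candidates ⊆ {E,G,J,N,P,R}.
∅: L⊥A given ∅ in G with L→· removed — back-door holds.
P(A|do(L)) = P(A|L) — no adjustment needed.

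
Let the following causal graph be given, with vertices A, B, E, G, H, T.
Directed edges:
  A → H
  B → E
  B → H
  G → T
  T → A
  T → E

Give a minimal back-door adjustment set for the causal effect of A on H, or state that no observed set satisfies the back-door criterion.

A→H: minimal back-door set ∅.

desc(A)\{A}={H}; candidates ⊆ {B,E,G,T}.
∅: A⊥H given ∅ in G with A→· removed — back-door holds.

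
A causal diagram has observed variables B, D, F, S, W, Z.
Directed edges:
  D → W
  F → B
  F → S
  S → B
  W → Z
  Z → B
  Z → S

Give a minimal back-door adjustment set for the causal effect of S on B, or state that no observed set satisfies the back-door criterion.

desc(S)\{S}={B}; candidates ⊆ {D,F,W,Z}.
size 0: {}; under {} S still reaches {B,D,F,W,Z} ∋ B.
size 1: {D}, {F}, {W} …(+1); under {D} S still reaches {B,F,W,Z} ∋ B.
{F,Z}: S⊥B given {F,Z} in G with S→· removed — back-door holds.

S→B: minimal back-door set {F, Z}.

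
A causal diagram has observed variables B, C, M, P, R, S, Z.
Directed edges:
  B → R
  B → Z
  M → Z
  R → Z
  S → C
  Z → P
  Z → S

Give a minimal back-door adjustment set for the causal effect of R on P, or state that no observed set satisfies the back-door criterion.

R→P: minimal back-door set {B}.

desc(R)\{R}={C,P,S,Z}; candidates ⊆ {B,M}.
size 0: {}; under {} R still reaches {B,C,P,S,Z} ∋ P.
{B}: R⊥P given {B} in G with R→· removed — back-door holds.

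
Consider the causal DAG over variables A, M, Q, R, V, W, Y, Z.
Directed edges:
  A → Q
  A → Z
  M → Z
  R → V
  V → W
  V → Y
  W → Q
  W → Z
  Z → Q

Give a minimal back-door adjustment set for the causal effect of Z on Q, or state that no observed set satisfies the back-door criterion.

Z→Q: minimal back-door set {A, W}.

desc(Z)\{Z}={Q}; candidates ⊆ {A,M,R,V,W,Y}.
size 0: {}; under {} Z still reaches {A,M,Q,R,V,W,Y} ∋ Q.
size 1: {A}, {M}, {R} …(+3); under {A} Z still reaches {M,Q,R,V,W,Y} ∋ Q.
{A,W}: Z⊥Q given {A,W} in G with Z→· removed — back-door holds.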